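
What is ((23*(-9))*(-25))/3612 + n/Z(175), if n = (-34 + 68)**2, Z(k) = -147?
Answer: -162607/25284 ≈ -6.4312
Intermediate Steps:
n = 1156 (n = 34**2 = 1156)
((23*(-9))*(-25))/3612 + n/Z(175) = ((23*(-9))*(-25))/3612 + 1156/(-147) = -207*(-25)*(1/3612) + 1156*(-1/147) = 5175*(1/3612) - 1156/147 = 1725/1204 - 1156/147 = -162607/25284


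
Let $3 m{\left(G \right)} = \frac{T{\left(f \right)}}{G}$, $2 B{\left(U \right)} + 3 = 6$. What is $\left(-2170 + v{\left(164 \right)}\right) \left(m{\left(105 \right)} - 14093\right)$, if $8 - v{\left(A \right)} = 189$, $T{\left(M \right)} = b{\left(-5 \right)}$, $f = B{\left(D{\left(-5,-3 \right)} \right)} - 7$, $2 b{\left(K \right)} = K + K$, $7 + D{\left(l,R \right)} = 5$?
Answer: $\frac{2087358860}{63} \approx 3.3133 \cdot 10^{7}$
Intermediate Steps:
$D{\left(l,R \right)} = -2$ ($D{\left(l,R \right)} = -7 + 5 = -2$)
$B{\left(U \right)} = \frac{3}{2}$ ($B{\left(U \right)} = - \frac{3}{2} + \frac{1}{2} \cdot 6 = - \frac{3}{2} + 3 = \frac{3}{2}$)
$b{\left(K \right)} = K$ ($b{\left(K \right)} = \frac{K + K}{2} = \frac{2 K}{2} = K$)
$f = - \frac{11}{2}$ ($f = \frac{3}{2} - 7 = - \frac{11}{2} \approx -5.5$)
$T{\left(M \right)} = -5$
$v{\left(A \right)} = -181$ ($v{\left(A \right)} = 8 - 189 = -181$)
$m{\left(G \right)} = - \frac{5}{3 G}$ ($m{\left(G \right)} = \frac{\left(-5\right) \frac{1}{G}}{3} = - \frac{5}{3 G}$)
$\left(-2170 + v{\left(164 \right)}\right) \left(m{\left(105 \right)} - 14093\right) = \left(-2170 - 181\right) \left(- \frac{5}{3 \cdot 105} - 14093\right) = - 2351 \left(\left(- \frac{5}{3}\right) \frac{1}{105} - 14093\right) = - 2351 \left(- \frac{1}{63} - 14093\right) = \left(-2351\right) \left(- \frac{887860}{63}\right) = \frac{2087358860}{63}$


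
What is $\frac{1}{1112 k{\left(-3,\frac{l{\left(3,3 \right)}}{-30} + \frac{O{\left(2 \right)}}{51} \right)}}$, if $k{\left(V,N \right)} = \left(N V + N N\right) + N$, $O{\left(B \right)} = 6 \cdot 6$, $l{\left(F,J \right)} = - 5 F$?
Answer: $- \frac{289}{307746} \approx -0.00093909$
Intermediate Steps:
$O{\left(B \right)} = 36$
$k{\left(V,N \right)} = N + N^{2} + N V$ ($k{\left(V,N \right)} = \left(N V + N^{2}\right) + N = \left(N^{2} + N V\right) + N = N + N^{2} + N V$)
$\frac{1}{1112 k{\left(-3,\frac{l{\left(3,3 \right)}}{-30} + \frac{O{\left(2 \right)}}{51} \right)}} = \frac{1}{1112 \left(\frac{\left(-5\right) 3}{-30} + \frac{36}{51}\right) \left(1 + \left(\frac{\left(-5\right) 3}{-30} + \frac{36}{51}\right) - 3\right)} = \frac{1}{1112 \left(\left(-15\right) \left(- \frac{1}{30}\right) + 36 \cdot \frac{1}{51}\right) \left(1 + \left(\left(-15\right) \left(- \frac{1}{30}\right) + 36 \cdot \frac{1}{51}\right) - 3\right)} = \frac{1}{1112 \left(\frac{1}{2} + \frac{12}{17}\right) \left(1 + \left(\frac{1}{2} + \frac{12}{17}\right) - 3\right)} = \frac{1}{1112 \frac{41 \left(1 + \frac{41}{34} - 3\right)}{34}} = \frac{1}{1112 \cdot \frac{41}{34} \left(- \frac{27}{34}\right)} = \frac{1}{1112 \left(- \frac{1107}{1156}\right)} = \frac{1}{1112} \left(- \frac{1156}{1107}\right) = - \frac{289}{307746}$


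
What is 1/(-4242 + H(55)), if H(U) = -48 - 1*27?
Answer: -1/4317 ≈ -0.00023164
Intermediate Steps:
H(U) = -75 (H(U) = -48 - 27 = -75)
1/(-4242 + H(55)) = 1/(-4242 - 75) = 1/(-4317) = -1/4317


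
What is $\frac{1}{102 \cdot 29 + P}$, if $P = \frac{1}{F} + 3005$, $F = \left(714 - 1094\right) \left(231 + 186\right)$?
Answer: $\frac{158460}{944896979} \approx 0.0001677$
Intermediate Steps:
$F = -158460$ ($F = \left(-380\right) 417 = -158460$)
$P = \frac{476172299}{158460}$ ($P = \frac{1}{-158460} + 3005 = - \frac{1}{158460} + 3005 = \frac{476172299}{158460} \approx 3005.0$)
$\frac{1}{102 \cdot 29 + P} = \frac{1}{102 \cdot 29 + \frac{476172299}{158460}} = \frac{1}{2958 + \frac{476172299}{158460}} = \frac{1}{\frac{944896979}{158460}} = \frac{158460}{944896979}$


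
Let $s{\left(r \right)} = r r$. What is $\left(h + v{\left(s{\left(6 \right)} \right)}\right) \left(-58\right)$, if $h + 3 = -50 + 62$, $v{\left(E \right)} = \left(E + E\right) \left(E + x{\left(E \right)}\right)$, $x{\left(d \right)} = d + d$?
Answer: $-451530$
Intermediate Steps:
$x{\left(d \right)} = 2 d$
$s{\left(r \right)} = r^{2}$
$v{\left(E \right)} = 6 E^{2}$ ($v{\left(E \right)} = \left(E + E\right) \left(E + 2 E\right) = 2 E 3 E = 6 E^{2}$)
$h = 9$ ($h = -3 + \left(-50 + 62\right) = -3 + 12 = 9$)
$\left(h + v{\left(s{\left(6 \right)} \right)}\right) \left(-58\right) = \left(9 + 6 \left(6^{2}\right)^{2}\right) \left(-58\right) = \left(9 + 6 \cdot 36^{2}\right) \left(-58\right) = \left(9 + 6 \cdot 1296\right) \left(-58\right) = \left(9 + 7776\right) \left(-58\right) = 7785 \left(-58\right) = -451530$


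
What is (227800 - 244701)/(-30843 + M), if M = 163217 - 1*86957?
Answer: -16901/45417 ≈ -0.37213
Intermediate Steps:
M = 76260 (M = 163217 - 86957 = 76260)
(227800 - 244701)/(-30843 + M) = (227800 - 244701)/(-30843 + 76260) = -16901/45417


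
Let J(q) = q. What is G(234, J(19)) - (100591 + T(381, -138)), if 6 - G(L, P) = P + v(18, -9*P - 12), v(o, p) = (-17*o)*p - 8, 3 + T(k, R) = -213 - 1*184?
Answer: -156194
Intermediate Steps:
T(k, R) = -400 (T(k, R) = -3 + (-213 - 1*184) = -3 + (-213 - 184) = -3 - 397 = -400)
v(o, p) = -8 - 17*o*p (v(o, p) = -17*o*p - 8 = -8 - 17*o*p)
G(L, P) = -3658 - 2755*P (G(L, P) = 6 - (P + (-8 - 17*18*(-9*P - 12))) = 6 - (P + (-8 - 17*18*(-12 - 9*P))) = 6 - (P + (-8 + (3672 + 2754*P))) = 6 - (P + (3664 + 2754*P)) = 6 - (3664 + 2755*P) = 6 + (-3664 - 2755*P) = -3658 - 2755*P)
G(234, J(19)) - (100591 + T(381, -138)) = (-3658 - 2755*19) - (100591 - 400) = (-3658 - 52345) - 1*100191 = -56003 - 100191 = -156194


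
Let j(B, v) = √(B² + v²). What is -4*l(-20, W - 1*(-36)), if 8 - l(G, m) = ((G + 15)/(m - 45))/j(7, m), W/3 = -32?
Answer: -32 + 4*√3649/76629 ≈ -31.997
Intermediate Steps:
W = -96 (W = 3*(-32) = -96)
l(G, m) = 8 - (15 + G)/((-45 + m)*√(49 + m²)) (l(G, m) = 8 - (G + 15)/(m - 45)/(√(7² + m²)) = 8 - (15 + G)/(-45 + m)/(√(49 + m²)) = 8 - (15 + G)/(-45 + m)/√(49 + m²) = 8 - (15 + G)/((-45 + m)*√(49 + m²)))
-4*l(-20, W - 1*(-36)) = -4*(-15 - 1*(-20) - 360*√(49 + (-96 - 1*(-36))²) + 8*(-96 - 1*(-36))*√(49 + (-96 - 1*(-36))²))/((-45 + (-96 - 1*(-36)))*√(49 + (-96 - 1*(-36))²)) = -4*(-15 + 20 - 360*√(49 + (-96 + 36)²) + 8*(-96 + 36)*√(49 + (-96 + 36)²))/((-45 + (-96 + 36))*√(49 + (-96 + 36)²)) = -4*(-15 + 20 - 360*√(49 + (-60)²) + 8*(-60)*√(49 + (-60)²))/((-45 - 60)*√(49 + (-60)²)) = -4*(-15 + 20 - 360*√(49 + 3600) + 8*(-60)*√(49 + 3600))/((-105)*√(49 + 3600)) = -(-4)*(-15 + 20 - 360*√3649 + 8*(-60)*√3649)/(105*√3649) = -(-4)*√3649/3649*(-15 + 20 - 360*√3649 - 480*√3649)/105 = -(-4)*√3649/3649*(5 - 840*√3649)/105 = -(-4)*√3649*(5 - 840*√3649)/383145 = 4*√3649*(5 - 840*√3649)/383145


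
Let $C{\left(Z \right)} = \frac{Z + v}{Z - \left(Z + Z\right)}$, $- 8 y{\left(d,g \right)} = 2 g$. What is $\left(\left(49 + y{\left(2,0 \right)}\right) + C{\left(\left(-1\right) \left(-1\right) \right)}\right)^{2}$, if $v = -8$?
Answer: $3136$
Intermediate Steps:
$y{\left(d,g \right)} = - \frac{g}{4}$ ($y{\left(d,g \right)} = - \frac{2 g}{8} = - \frac{g}{4}$)
$C{\left(Z \right)} = - \frac{-8 + Z}{Z}$ ($C{\left(Z \right)} = \frac{Z - 8}{Z - \left(Z + Z\right)} = \frac{-8 + Z}{Z - 2 Z} = \frac{-8 + Z}{\left(-1\right) Z} = \left(-8 + Z\right) \left(- \frac{1}{Z}\right) = - \frac{-8 + Z}{Z}$)
$\left(\left(49 + y{\left(2,0 \right)}\right) + C{\left(\left(-1\right) \left(-1\right) \right)}\right)^{2} = \left(\left(49 - 0\right) + \frac{8 - \left(-1\right) \left(-1\right)}{\left(-1\right) \left(-1\right)}\right)^{2} = \left(\left(49 + 0\right) + \frac{8 - 1}{1}\right)^{2} = \left(49 + 1 \left(8 - 1\right)\right)^{2} = \left(49 + 1 \cdot 7\right)^{2} = \left(49 + 7\right)^{2} = 56^{2} = 3136$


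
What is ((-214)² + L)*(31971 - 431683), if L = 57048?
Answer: -41107980928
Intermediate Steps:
((-214)² + L)*(31971 - 431683) = ((-214)² + 57048)*(31971 - 431683) = (45796 + 57048)*(-399712) = 102844*(-399712) = -41107980928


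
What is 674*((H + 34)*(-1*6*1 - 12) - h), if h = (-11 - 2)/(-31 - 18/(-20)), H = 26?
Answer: -219191540/301 ≈ -7.2821e+5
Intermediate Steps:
h = 130/301 (h = -13/(-31 - 18*(-1/20)) = -13/(-31 + 9/10) = -13/(-301/10) = -13*(-10/301) = 130/301 ≈ 0.43189)
674*((H + 34)*(-1*6*1 - 12) - h) = 674*((26 + 34)*(-1*6*1 - 12) - 1*130/301) = 674*(60*(-6*1 - 12) - 130/301) = 674*(60*(-6 - 12) - 130/301) = 674*(60*(-18) - 130/301) = 674*(-1080 - 130/301) = 674*(-325210/301) = -219191540/301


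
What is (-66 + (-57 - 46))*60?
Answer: -10140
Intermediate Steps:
(-66 + (-57 - 46))*60 = (-66 - 103)*60 = -169*60 = -10140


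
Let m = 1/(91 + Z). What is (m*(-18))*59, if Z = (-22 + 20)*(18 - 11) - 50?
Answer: -118/3 ≈ -39.333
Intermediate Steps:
Z = -64 (Z = -2*7 - 50 = -14 - 50 = -64)
m = 1/27 (m = 1/(91 - 64) = 1/27 ≈ 0.037037)
(m*(-18))*59 = ((1/27)*(-18))*59 = -⅔*59 = -118/3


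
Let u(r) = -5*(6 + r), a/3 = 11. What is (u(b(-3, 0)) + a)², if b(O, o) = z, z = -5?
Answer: 784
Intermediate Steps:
a = 33 (a = 3*11 = 33)
b(O, o) = -5
u(r) = -30 - 5*r
(u(b(-3, 0)) + a)² = ((-30 - 5*(-5)) + 33)² = ((-30 + 25) + 33)² = (-5 + 33)² = 28² = 784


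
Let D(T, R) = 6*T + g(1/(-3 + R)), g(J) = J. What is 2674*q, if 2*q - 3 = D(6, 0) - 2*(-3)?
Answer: 179158/3 ≈ 59719.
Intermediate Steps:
D(T, R) = 1/(-3 + R) + 6*T (D(T, R) = 6*T + 1/(-3 + R) = 1/(-3 + R) + 6*T)
q = 67/3 (q = 3/2 + ((1 + 6*6*(-3 + 0))/(-3 + 0) - 2*(-3))/2 = 3/2 + ((1 + 6*6*(-3))/(-3) + 6)/2 = 3/2 + (-(1 - 108)/3 + 6)/2 = 3/2 + (-⅓*(-107) + 6)/2 = 3/2 + (107/3 + 6)/2 = 3/2 + (½)*(125/3) = 3/2 + 125/6 = 67/3 ≈ 22.333)
2674*q = 2674*(67/3) = 179158/3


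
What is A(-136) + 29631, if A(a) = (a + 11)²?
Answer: 45256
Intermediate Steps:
A(a) = (11 + a)²
A(-136) + 29631 = (11 - 136)² + 29631 = (-125)² + 29631 = 15625 + 29631 = 45256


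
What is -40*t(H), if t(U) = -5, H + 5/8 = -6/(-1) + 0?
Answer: 200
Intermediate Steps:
H = 43/8 (H = -5/8 + (-6/(-1) + 0) = -5/8 + (-6*(-1) + 0) = -5/8 + (-2*(-3) + 0) = -5/8 + (6 + 0) = -5/8 + 6 = 43/8 ≈ 5.3750)
-40*t(H) = -40*(-5) = 200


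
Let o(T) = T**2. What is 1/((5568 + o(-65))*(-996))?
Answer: -1/9753828 ≈ -1.0252e-7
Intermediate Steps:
1/((5568 + o(-65))*(-996)) = 1/((5568 + (-65)**2)*(-996)) = -1/996/(5568 + 4225) = -1/996/9793 = (1/9793)*(-1/996) = -1/9753828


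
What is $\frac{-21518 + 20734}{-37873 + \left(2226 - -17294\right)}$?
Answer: $\frac{784}{18353} \approx 0.042718$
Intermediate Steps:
$\frac{-21518 + 20734}{-37873 + \left(2226 - -17294\right)} = - \frac{784}{-37873 + \left(2226 + 17294\right)} = - \frac{784}{-37873 + 19520} = - \frac{784}{-18353} = \left(-784\right) \left(- \frac{1}{18353}\right) = \frac{784}{18353}$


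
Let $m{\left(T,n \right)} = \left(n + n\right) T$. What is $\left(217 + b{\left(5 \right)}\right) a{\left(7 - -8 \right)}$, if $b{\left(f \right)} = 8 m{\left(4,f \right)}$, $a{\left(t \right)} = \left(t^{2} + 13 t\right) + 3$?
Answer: $227151$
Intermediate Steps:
$a{\left(t \right)} = 3 + t^{2} + 13 t$
$m{\left(T,n \right)} = 2 T n$ ($m{\left(T,n \right)} = 2 n T = 2 T n$)
$b{\left(f \right)} = 64 f$ ($b{\left(f \right)} = 8 \cdot 2 \cdot 4 f = 8 \cdot 8 f = 64 f$)
$\left(217 + b{\left(5 \right)}\right) a{\left(7 - -8 \right)} = \left(217 + 64 \cdot 5\right) \left(3 + \left(7 - -8\right)^{2} + 13 \left(7 - -8\right)\right) = \left(217 + 320\right) \left(3 + \left(7 + 8\right)^{2} + 13 \left(7 + 8\right)\right) = 537 \left(3 + 15^{2} + 13 \cdot 15\right) = 537 \left(3 + 225 + 195\right) = 537 \cdot 423 = 227151$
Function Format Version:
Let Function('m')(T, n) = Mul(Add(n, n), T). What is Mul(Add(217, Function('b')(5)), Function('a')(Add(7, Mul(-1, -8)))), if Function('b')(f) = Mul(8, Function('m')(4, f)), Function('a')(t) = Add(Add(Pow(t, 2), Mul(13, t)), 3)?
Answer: 227151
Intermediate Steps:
Function('a')(t) = Add(3, Pow(t, 2), Mul(13, t))
Function('m')(T, n) = Mul(2, T, n) (Function('m')(T, n) = Mul(Mul(2, n), T) = Mul(2, T, n))
Function('b')(f) = Mul(64, f) (Function('b')(f) = Mul(8, Mul(2, 4, f)) = Mul(8, Mul(8, f)) = Mul(64, f))
Mul(Add(217, Function('b')(5)), Function('a')(Add(7, Mul(-1, -8)))) = Mul(Add(217, Mul(64, 5)), Add(3, Pow(Add(7, Mul(-1, -8)), 2), Mul(13, Add(7, Mul(-1, -8))))) = Mul(Add(217, 320), Add(3, Pow(Add(7, 8), 2), Mul(13, Add(7, 8)))) = Mul(537, Add(3, Pow(15, 2), Mul(13, 15))) = Mul(537, Add(3, 225, 195)) = Mul(537, 423) = 227151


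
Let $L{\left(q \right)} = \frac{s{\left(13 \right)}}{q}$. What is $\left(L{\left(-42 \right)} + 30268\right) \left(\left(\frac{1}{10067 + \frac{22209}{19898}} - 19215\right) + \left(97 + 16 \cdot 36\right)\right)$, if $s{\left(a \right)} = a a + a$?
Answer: $- \frac{112417976179277144}{200335375} \approx -5.6115 \cdot 10^{8}$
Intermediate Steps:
$s{\left(a \right)} = a + a^{2}$ ($s{\left(a \right)} = a^{2} + a = a + a^{2}$)
$L{\left(q \right)} = \frac{182}{q}$ ($L{\left(q \right)} = \frac{13 \left(1 + 13\right)}{q} = \frac{13 \cdot 14}{q} = \frac{182}{q}$)
$\left(L{\left(-42 \right)} + 30268\right) \left(\left(\frac{1}{10067 + \frac{22209}{19898}} - 19215\right) + \left(97 + 16 \cdot 36\right)\right) = \left(\frac{182}{-42} + 30268\right) \left(\left(\frac{1}{10067 + \frac{22209}{19898}} - 19215\right) + \left(97 + 16 \cdot 36\right)\right) = \left(182 \left(- \frac{1}{42}\right) + 30268\right) \left(\left(\frac{1}{10067 + 22209 \cdot \frac{1}{19898}} - 19215\right) + \left(97 + 576\right)\right) = \left(- \frac{13}{3} + 30268\right) \left(\left(\frac{1}{10067 + \frac{22209}{19898}} - 19215\right) + 673\right) = \frac{90791 \left(\left(\frac{1}{\frac{200335375}{19898}} - 19215\right) + 673\right)}{3} = \frac{90791 \left(\left(\frac{19898}{200335375} - 19215\right) + 673\right)}{3} = \frac{90791 \left(- \frac{3849444210727}{200335375} + 673\right)}{3} = \frac{90791}{3} \left(- \frac{3714618503352}{200335375}\right) = - \frac{112417976179277144}{200335375}$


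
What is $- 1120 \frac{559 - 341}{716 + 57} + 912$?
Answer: $\frac{460816}{773} \approx 596.14$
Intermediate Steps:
$- 1120 \frac{559 - 341}{716 + 57} + 912 = - 1120 \cdot \frac{218}{773} + 912 = - 1120 \cdot 218 \cdot \frac{1}{773} + 912 = \left(-1120\right) \frac{218}{773} + 912 = - \frac{244160}{773} + 912 = \frac{460816}{773}$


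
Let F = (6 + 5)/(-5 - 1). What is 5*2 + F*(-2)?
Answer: 41/3 ≈ 13.667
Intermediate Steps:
F = -11/6 (F = 11/(-6) = 11*(-⅙) = -11/6 ≈ -1.8333)
5*2 + F*(-2) = 5*2 - 11/6*(-2) = 10 + 11/3 = 41/3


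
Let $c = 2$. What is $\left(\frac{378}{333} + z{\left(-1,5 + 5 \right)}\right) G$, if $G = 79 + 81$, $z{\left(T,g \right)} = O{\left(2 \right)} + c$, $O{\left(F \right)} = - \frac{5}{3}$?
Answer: $\frac{26080}{111} \approx 234.95$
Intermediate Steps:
$O{\left(F \right)} = - \frac{5}{3}$ ($O{\left(F \right)} = \left(-5\right) \frac{1}{3} = - \frac{5}{3}$)
$z{\left(T,g \right)} = \frac{1}{3}$ ($z{\left(T,g \right)} = - \frac{5}{3} + 2 = \frac{1}{3}$)
$G = 160$
$\left(\frac{378}{333} + z{\left(-1,5 + 5 \right)}\right) G = \left(\frac{378}{333} + \frac{1}{3}\right) 160 = \left(378 \cdot \frac{1}{333} + \frac{1}{3}\right) 160 = \left(\frac{42}{37} + \frac{1}{3}\right) 160 = \frac{163}{111} \cdot 160 = \frac{26080}{111}$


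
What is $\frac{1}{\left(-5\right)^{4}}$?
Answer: $\frac{1}{625} \approx 0.0016$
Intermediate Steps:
$\frac{1}{\left(-5\right)^{4}} = \frac{1}{625}$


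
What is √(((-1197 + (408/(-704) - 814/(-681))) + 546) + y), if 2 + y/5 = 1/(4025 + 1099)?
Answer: I*√108106395769029966/12794628 ≈ 25.698*I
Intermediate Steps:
y = -51235/5124 (y = -10 + 5/(4025 + 1099) = -10 + 5/5124 = -51235/5124 ≈ -9.9990)
√(((-1197 + (408/(-704) - 814/(-681))) + 546) + y) = √(((-1197 + (408/(-704) - 814/(-681))) + 546) - 51235/5124) = √(((-1197 + (408*(-1/704) - 814*(-1/681))) + 546) - 51235/5124) = √(((-1197 + (-51/88 + 814/681)) + 546) - 51235/5124) = √(((-1197 + 36901/59928) + 546) - 51235/5124) = √((-71696915/59928 + 546) - 51235/5124) = √(-38976227/59928 - 51235/5124) = √(-16898716519/25589256) = I*√108106395769029966/12794628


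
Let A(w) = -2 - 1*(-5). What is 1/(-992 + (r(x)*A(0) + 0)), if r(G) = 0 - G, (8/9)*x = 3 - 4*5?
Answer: -8/7477 ≈ -0.0010699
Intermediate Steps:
A(w) = 3 (A(w) = -2 + 5 = 3)
x = -153/8 (x = 9*(3 - 4*5)/8 = 9*(3 - 20)/8 = (9/8)*(-17) = -153/8 ≈ -19.125)
r(G) = -G
1/(-992 + (r(x)*A(0) + 0)) = 1/(-992 + (-1*(-153/8)*3 + 0)) = 1/(-992 + ((153/8)*3 + 0)) = 1/(-992 + (459/8 + 0)) = 1/(-992 + 459/8) = 1/(-7477/8) = -8/7477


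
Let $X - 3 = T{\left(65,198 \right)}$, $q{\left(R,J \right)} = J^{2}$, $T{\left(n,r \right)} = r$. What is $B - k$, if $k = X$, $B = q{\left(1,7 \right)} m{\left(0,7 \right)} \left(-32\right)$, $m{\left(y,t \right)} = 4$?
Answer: $-6473$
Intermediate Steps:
$X = 201$ ($X = 3 + 198 = 201$)
$B = -6272$ ($B = 7^{2} \cdot 4 \left(-32\right) = 49 \cdot 4 \left(-32\right) = 196 \left(-32\right) = -6272$)
$k = 201$
$B - k = -6272 - 201 = -6473$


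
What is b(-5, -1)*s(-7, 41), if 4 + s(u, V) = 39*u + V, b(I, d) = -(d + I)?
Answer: -1416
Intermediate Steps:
b(I, d) = -I - d (b(I, d) = -(I + d) = -I - d)
s(u, V) = -4 + V + 39*u (s(u, V) = -4 + (39*u + V) = -4 + (V + 39*u) = -4 + V + 39*u)
b(-5, -1)*s(-7, 41) = (-1*(-5) - 1*(-1))*(-4 + 41 + 39*(-7)) = (5 + 1)*(-4 + 41 - 273) = 6*(-236) = -1416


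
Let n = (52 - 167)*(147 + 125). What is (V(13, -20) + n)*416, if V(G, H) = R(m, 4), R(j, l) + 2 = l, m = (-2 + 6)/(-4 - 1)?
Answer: -13011648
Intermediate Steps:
m = -⅘ (m = 4/(-5) = 4*(-⅕) = -⅘ ≈ -0.80000)
R(j, l) = -2 + l
V(G, H) = 2 (V(G, H) = -2 + 4 = 2)
n = -31280 (n = -115*272 = -31280)
(V(13, -20) + n)*416 = (2 - 31280)*416 = -31278*416 = -13011648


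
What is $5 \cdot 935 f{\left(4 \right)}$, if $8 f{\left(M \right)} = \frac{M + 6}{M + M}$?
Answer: $\frac{23375}{32} \approx 730.47$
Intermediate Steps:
$f{\left(M \right)} = \frac{6 + M}{16 M}$ ($f{\left(M \right)} = \frac{\left(M + 6\right) \frac{1}{M + M}}{8} = \frac{\left(6 + M\right) \frac{1}{2 M}}{8} = \frac{\frac{1}{2} \frac{1}{M} \left(6 + M\right)}{8} = \frac{6 + M}{16 M}$)
$5 \cdot 935 f{\left(4 \right)} = 5 \cdot 935 \frac{6 + 4}{16 \cdot 4} = 4675 \cdot \frac{1}{16} \cdot \frac{1}{4} \cdot 10 = 4675 \cdot \frac{5}{32} = \frac{23375}{32}$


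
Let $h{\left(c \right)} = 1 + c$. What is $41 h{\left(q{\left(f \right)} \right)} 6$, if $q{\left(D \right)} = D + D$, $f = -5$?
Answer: $-2214$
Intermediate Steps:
$q{\left(D \right)} = 2 D$
$41 h{\left(q{\left(f \right)} \right)} 6 = 41 \left(1 + 2 \left(-5\right)\right) 6 = 41 \left(1 - 10\right) 6 = 41 \left(-9\right) 6 = \left(-369\right) 6 = -2214$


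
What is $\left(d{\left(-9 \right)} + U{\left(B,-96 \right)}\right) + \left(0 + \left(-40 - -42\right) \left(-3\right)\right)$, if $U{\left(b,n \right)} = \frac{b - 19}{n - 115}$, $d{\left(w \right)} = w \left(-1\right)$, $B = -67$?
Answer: $\frac{719}{211} \approx 3.4076$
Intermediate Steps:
$d{\left(w \right)} = - w$
$U{\left(b,n \right)} = \frac{-19 + b}{-115 + n}$
$\left(d{\left(-9 \right)} + U{\left(B,-96 \right)}\right) + \left(0 + \left(-40 - -42\right) \left(-3\right)\right) = \left(\left(-1\right) \left(-9\right) + \frac{-19 - 67}{-115 - 96}\right) + \left(0 + \left(-40 - -42\right) \left(-3\right)\right) = \left(9 + \frac{1}{-211} \left(-86\right)\right) + \left(0 + \left(-40 + 42\right) \left(-3\right)\right) = \left(9 - - \frac{86}{211}\right) + \left(0 + 2 \left(-3\right)\right) = \left(9 + \frac{86}{211}\right) + \left(0 - 6\right) = \frac{1985}{211} - 6 = \frac{719}{211}$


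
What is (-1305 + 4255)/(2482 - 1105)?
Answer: 2950/1377 ≈ 2.1423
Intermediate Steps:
(-1305 + 4255)/(2482 - 1105) = 2950/1377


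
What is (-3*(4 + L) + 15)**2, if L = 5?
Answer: 144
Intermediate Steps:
(-3*(4 + L) + 15)**2 = (-3*(4 + 5) + 15)**2 = (-3*9 + 15)**2 = (-27 + 15)**2 = (-12)**2 = 144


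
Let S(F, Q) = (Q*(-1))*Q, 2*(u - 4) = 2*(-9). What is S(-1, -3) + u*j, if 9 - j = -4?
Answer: -74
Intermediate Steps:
j = 13 (j = 9 - 1*(-4) = 9 + 4 = 13)
u = -5 (u = 4 + (2*(-9))/2 = 4 + (½)*(-18) = 4 - 9 = -5)
S(F, Q) = -Q² (S(F, Q) = (-Q)*Q = -Q²)
S(-1, -3) + u*j = -1*(-3)² - 5*13 = -1*9 - 65 = -9 - 65 = -74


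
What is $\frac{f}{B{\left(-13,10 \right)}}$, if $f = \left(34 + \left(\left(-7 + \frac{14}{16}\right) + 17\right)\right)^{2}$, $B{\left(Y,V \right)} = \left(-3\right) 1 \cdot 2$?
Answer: $- \frac{128881}{384} \approx -335.63$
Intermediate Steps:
$B{\left(Y,V \right)} = -6$ ($B{\left(Y,V \right)} = \left(-3\right) 2 = -6$)
$f = \frac{128881}{64}$ ($f = \left(34 + \left(\left(-7 + 14 \cdot \frac{1}{16}\right) + 17\right)\right)^{2} = \left(34 + \left(\left(-7 + \frac{7}{8}\right) + 17\right)\right)^{2} = \left(34 + \left(- \frac{49}{8} + 17\right)\right)^{2} = \left(34 + \frac{87}{8}\right)^{2} = \left(\frac{359}{8}\right)^{2} = \frac{128881}{64} \approx 2013.8$)
$\frac{f}{B{\left(-13,10 \right)}} = \frac{128881}{64 \left(-6\right)} = \frac{128881}{64} \left(- \frac{1}{6}\right) = - \frac{128881}{384}$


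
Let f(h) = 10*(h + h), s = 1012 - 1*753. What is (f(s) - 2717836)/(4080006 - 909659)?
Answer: -159568/186491 ≈ -0.85563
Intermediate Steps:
s = 259 (s = 1012 - 753 = 259)
f(h) = 20*h (f(h) = 10*(2*h) = 20*h)
(f(s) - 2717836)/(4080006 - 909659) = (20*259 - 2717836)/(4080006 - 909659) = (5180 - 2717836)/3170347 = -2712656*1/3170347 = -159568/186491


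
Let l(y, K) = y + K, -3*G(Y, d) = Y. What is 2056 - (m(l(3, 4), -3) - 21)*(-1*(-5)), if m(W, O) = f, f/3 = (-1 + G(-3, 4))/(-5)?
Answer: 2161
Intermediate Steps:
G(Y, d) = -Y/3
l(y, K) = K + y
f = 0 (f = 3*((-1 - ⅓*(-3))/(-5)) = 3*((-1 + 1)*(-⅕)) = 3*(0*(-⅕)) = 3*0 = 0)
m(W, O) = 0
2056 - (m(l(3, 4), -3) - 21)*(-1*(-5)) = 2056 - (0 - 21)*(-1*(-5)) = 2056 - (-21)*5 = 2056 - 1*(-105) = 2056 + 105 = 2161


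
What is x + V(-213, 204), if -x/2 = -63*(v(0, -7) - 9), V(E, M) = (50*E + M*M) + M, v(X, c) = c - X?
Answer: 29154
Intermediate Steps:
V(E, M) = M + M² + 50*E (V(E, M) = (50*E + M²) + M = (M² + 50*E) + M = M + M² + 50*E)
x = -2016 (x = -(-126)*((-7 - 1*0) - 9) = -(-126)*((-7 + 0) - 9) = -(-126)*(-7 - 9) = -(-126)*(-16) = -2*1008 = -2016)
x + V(-213, 204) = -2016 + (204 + 204² + 50*(-213)) = -2016 + (204 + 41616 - 10650) = -2016 + 31170 = 29154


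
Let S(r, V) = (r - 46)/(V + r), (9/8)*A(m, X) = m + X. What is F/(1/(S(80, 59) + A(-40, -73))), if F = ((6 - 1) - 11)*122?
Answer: 30585400/417 ≈ 73346.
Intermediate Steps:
A(m, X) = 8*X/9 + 8*m/9 (A(m, X) = 8*(m + X)/9 = 8*(X + m)/9 = 8*X/9 + 8*m/9)
S(r, V) = (-46 + r)/(V + r)
F = -732 (F = (5 - 11)*122 = -6*122 = -732)
F/(1/(S(80, 59) + A(-40, -73))) = -(-220576/3 + 732*(-46 + 80)/(59 + 80)) = -732/(1/(34/139 + (-584/9 - 320/9))) = -732/(1/((1/139)*34 - 904/9)) = -732/(1/(34/139 - 904/9)) = -732/(1/(-125350/1251)) = -732/(-1251/125350) = -732*(-125350/1251) = 30585400/417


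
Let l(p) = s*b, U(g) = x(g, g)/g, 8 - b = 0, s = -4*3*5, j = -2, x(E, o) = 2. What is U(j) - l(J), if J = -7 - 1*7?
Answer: 479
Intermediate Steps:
s = -60 (s = -12*5 = -60)
J = -14 (J = -7 - 7 = -14)
b = 8 (b = 8 - 1*0 = 8 + 0 = 8)
U(g) = 2/g
l(p) = -480 (l(p) = -60*8 = -480)
U(j) - l(J) = 2/(-2) - 1*(-480) = 2*(-1/2) + 480 = -1 + 480 = 479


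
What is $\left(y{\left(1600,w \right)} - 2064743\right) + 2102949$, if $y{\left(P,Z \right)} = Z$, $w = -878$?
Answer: $37328$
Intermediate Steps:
$\left(y{\left(1600,w \right)} - 2064743\right) + 2102949 = \left(-878 - 2064743\right) + 2102949 = -2065621 + 2102949 = 37328$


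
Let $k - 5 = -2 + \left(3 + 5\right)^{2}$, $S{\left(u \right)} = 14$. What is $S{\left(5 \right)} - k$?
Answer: $-53$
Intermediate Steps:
$k = 67$ ($k = 5 - \left(2 - \left(3 + 5\right)^{2}\right) = 5 - \left(2 - 8^{2}\right) = 5 + \left(-2 + 64\right) = 5 + 62 = 67$)
$S{\left(5 \right)} - k = 14 - 67 = -53$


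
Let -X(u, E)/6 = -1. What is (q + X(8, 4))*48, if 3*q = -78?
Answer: -960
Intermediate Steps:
q = -26 (q = (1/3)*(-78) = -26)
X(u, E) = 6 (X(u, E) = -6*(-1) = 6)
(q + X(8, 4))*48 = (-26 + 6)*48 = -20*48 = -960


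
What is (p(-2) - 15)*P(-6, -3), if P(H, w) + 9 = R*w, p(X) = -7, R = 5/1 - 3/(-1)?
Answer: 726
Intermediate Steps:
R = 8 (R = 5*1 - 3*(-1) = 5 + 3 = 8)
P(H, w) = -9 + 8*w
(p(-2) - 15)*P(-6, -3) = (-7 - 15)*(-9 + 8*(-3)) = -22*(-9 - 24) = -22*(-33) = 726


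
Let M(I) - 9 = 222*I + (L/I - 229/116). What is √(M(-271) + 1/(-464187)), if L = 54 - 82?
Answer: I*√3202221095928518323254537/7296091266 ≈ 245.26*I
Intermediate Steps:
L = -28
M(I) = 815/116 - 28/I + 222*I (M(I) = 9 + (222*I + (-28/I - 229/116)) = 9 + (222*I + (-229/116 - 28/I)) = 9 + (-229/116 - 28/I + 222*I) = 815/116 - 28/I + 222*I)
√(M(-271) + 1/(-464187)) = √((815/116 - 28/(-271) + 222*(-271)) + 1/(-464187)) = √((815/116 - 28*(-1/271) - 60162) - 1/464187) = √((815/116 + 28/271 - 60162) - 1/464187) = √(-1891028519/31436 - 1/464187) = √(-877790855180489/14592182532) = I*√3202221095928518323254537/7296091266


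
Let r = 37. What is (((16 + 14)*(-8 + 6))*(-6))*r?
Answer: 13320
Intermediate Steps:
(((16 + 14)*(-8 + 6))*(-6))*r = (((16 + 14)*(-8 + 6))*(-6))*37 = ((30*(-2))*(-6))*37 = -60*(-6)*37 = 360*37 = 13320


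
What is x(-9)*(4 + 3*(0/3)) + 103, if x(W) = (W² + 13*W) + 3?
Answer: -29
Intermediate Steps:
x(W) = 3 + W² + 13*W
x(-9)*(4 + 3*(0/3)) + 103 = (3 + (-9)² + 13*(-9))*(4 + 3*(0/3)) + 103 = (3 + 81 - 117)*(4 + 3*(0*(⅓))) + 103 = -33*(4 + 3*0) + 103 = -33*(4 + 0) + 103 = -33*4 + 103 = -132 + 103 = -29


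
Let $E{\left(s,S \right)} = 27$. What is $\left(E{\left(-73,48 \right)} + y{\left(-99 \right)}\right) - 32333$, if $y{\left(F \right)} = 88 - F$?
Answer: $-32119$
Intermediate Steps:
$\left(E{\left(-73,48 \right)} + y{\left(-99 \right)}\right) - 32333 = \left(27 + \left(88 - -99\right)\right) - 32333 = \left(27 + \left(88 + 99\right)\right) - 32333 = \left(27 + 187\right) - 32333 = 214 - 32333 = -32119$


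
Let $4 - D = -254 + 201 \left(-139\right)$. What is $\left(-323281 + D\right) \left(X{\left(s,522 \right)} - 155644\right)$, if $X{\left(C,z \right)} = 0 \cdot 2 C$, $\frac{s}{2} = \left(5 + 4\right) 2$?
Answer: $45928054096$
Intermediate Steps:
$D = 28197$ ($D = 4 - \left(-254 + 201 \left(-139\right)\right) = 4 - \left(-254 - 27939\right) = 4 - -28193 = 4 + 28193 = 28197$)
$s = 36$ ($s = 2 \left(5 + 4\right) 2 = 2 \cdot 9 \cdot 2 = 2 \cdot 18 = 36$)
$X{\left(C,z \right)} = 0$ ($X{\left(C,z \right)} = 0 C = 0$)
$\left(-323281 + D\right) \left(X{\left(s,522 \right)} - 155644\right) = \left(-323281 + 28197\right) \left(0 - 155644\right) = \left(-295084\right) \left(-155644\right) = 45928054096$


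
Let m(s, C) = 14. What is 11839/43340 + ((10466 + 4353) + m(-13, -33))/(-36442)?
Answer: -15101813/112814020 ≈ -0.13386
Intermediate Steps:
11839/43340 + ((10466 + 4353) + m(-13, -33))/(-36442) = 11839/43340 + ((10466 + 4353) + 14)/(-36442) = 11839*(1/43340) + (14819 + 14)*(-1/36442) = 11839/43340 + 14833*(-1/36442) = 11839/43340 - 2119/5206 = -15101813/112814020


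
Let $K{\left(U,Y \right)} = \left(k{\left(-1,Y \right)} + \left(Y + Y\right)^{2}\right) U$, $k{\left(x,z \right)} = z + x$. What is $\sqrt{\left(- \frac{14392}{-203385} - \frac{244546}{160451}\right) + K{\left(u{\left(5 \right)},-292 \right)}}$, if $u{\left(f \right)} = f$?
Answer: $\frac{\sqrt{37029571180914096865840305}}{4661903805} \approx 1305.3$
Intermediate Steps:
$k{\left(x,z \right)} = x + z$
$K{\left(U,Y \right)} = U \left(-1 + Y + 4 Y^{2}\right)$ ($K{\left(U,Y \right)} = \left(\left(-1 + Y\right) + \left(Y + Y\right)^{2}\right) U = \left(\left(-1 + Y\right) + \left(2 Y\right)^{2}\right) U = \left(\left(-1 + Y\right) + 4 Y^{2}\right) U = \left(-1 + Y + 4 Y^{2}\right) U = U \left(-1 + Y + 4 Y^{2}\right)$)
$\sqrt{\left(- \frac{14392}{-203385} - \frac{244546}{160451}\right) + K{\left(u{\left(5 \right)},-292 \right)}} = \sqrt{\left(- \frac{14392}{-203385} - \frac{244546}{160451}\right) + 5 \left(-1 - 292 + 4 \left(-292\right)^{2}\right)} = \sqrt{\left(\left(-14392\right) \left(- \frac{1}{203385}\right) - \frac{244546}{160451}\right) + 5 \left(-1 - 292 + 4 \cdot 85264\right)} = \sqrt{\left(\frac{2056}{29055} - \frac{244546}{160451}\right) + 5 \left(-1 - 292 + 341056\right)} = \sqrt{- \frac{6775396774}{4661903805} + 5 \cdot 340763} = \sqrt{- \frac{6775396774}{4661903805} + 1703815} = \sqrt{\frac{7943014856119301}{4661903805}} = \frac{\sqrt{37029571180914096865840305}}{4661903805}$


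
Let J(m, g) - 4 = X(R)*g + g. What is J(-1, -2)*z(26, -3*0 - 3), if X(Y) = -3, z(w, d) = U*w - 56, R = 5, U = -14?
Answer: -3360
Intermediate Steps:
z(w, d) = -56 - 14*w (z(w, d) = -14*w - 56 = -56 - 14*w)
J(m, g) = 4 - 2*g (J(m, g) = 4 + (-3*g + g) = 4 - 2*g)
J(-1, -2)*z(26, -3*0 - 3) = (4 - 2*(-2))*(-56 - 14*26) = (4 + 4)*(-56 - 364) = 8*(-420) = -3360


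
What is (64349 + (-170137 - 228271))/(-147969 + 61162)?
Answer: 334059/86807 ≈ 3.8483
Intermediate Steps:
(64349 + (-170137 - 228271))/(-147969 + 61162) = (64349 - 398408)/(-86807) = -334059*(-1/86807) = 334059/86807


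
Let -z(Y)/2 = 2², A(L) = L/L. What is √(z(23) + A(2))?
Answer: I*√7 ≈ 2.6458*I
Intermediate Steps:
A(L) = 1
z(Y) = -8 (z(Y) = -2*2² = -2*4 = -8)
√(z(23) + A(2)) = √(-8 + 1) = √(-7) = I*√7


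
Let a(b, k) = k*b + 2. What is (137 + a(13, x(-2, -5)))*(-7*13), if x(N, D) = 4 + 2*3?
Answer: -24479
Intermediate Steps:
x(N, D) = 10 (x(N, D) = 4 + 6 = 10)
a(b, k) = 2 + b*k (a(b, k) = b*k + 2 = 2 + b*k)
(137 + a(13, x(-2, -5)))*(-7*13) = (137 + (2 + 13*10))*(-7*13) = (137 + (2 + 130))*(-91) = (137 + 132)*(-91) = 269*(-91) = -24479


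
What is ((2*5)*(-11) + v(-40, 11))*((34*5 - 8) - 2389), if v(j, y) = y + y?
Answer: 195976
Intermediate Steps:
v(j, y) = 2*y
((2*5)*(-11) + v(-40, 11))*((34*5 - 8) - 2389) = ((2*5)*(-11) + 2*11)*((34*5 - 8) - 2389) = (10*(-11) + 22)*((170 - 8) - 2389) = (-110 + 22)*(162 - 2389) = -88*(-2227) = 195976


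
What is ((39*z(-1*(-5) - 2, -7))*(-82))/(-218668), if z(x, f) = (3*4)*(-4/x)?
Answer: -12792/54667 ≈ -0.23400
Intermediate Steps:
z(x, f) = -48/x (z(x, f) = 12*(-4/x) = -48/x)
((39*z(-1*(-5) - 2, -7))*(-82))/(-218668) = ((39*(-48/(-1*(-5) - 2)))*(-82))/(-218668) = ((39*(-48/(5 - 2)))*(-82))*(-1/218668) = ((39*(-48/3))*(-82))*(-1/218668) = ((39*(-48*1/3))*(-82))*(-1/218668) = ((39*(-16))*(-82))*(-1/218668) = -624*(-82)*(-1/218668) = 51168*(-1/218668) = -12792/54667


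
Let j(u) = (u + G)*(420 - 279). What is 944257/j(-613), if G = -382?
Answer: -944257/140295 ≈ -6.7305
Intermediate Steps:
j(u) = -53862 + 141*u (j(u) = (u - 382)*(420 - 279) = (-382 + u)*141 = -53862 + 141*u)
944257/j(-613) = 944257/(-53862 + 141*(-613)) = 944257/(-53862 - 86433) = 944257/(-140295) = 944257*(-1/140295) = -944257/140295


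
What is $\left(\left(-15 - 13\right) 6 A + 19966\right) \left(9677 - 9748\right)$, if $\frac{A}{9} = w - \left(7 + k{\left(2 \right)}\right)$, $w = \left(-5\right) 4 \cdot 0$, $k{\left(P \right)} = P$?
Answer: $-2383754$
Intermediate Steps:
$w = 0$ ($w = \left(-20\right) 0 = 0$)
$A = -81$ ($A = 9 \left(0 - \left(7 + 2\right)\right) = 9 \left(0 - 9\right) = 9 \left(-9\right) = -81$)
$\left(\left(-15 - 13\right) 6 A + 19966\right) \left(9677 - 9748\right) = \left(\left(-15 - 13\right) 6 \left(-81\right) + 19966\right) \left(9677 - 9748\right) = \left(\left(-28\right) 6 \left(-81\right) + 19966\right) \left(-71\right) = \left(\left(-168\right) \left(-81\right) + 19966\right) \left(-71\right) = \left(13608 + 19966\right) \left(-71\right) = 33574 \left(-71\right) = -2383754$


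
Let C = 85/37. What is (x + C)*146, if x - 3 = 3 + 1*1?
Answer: 50224/37 ≈ 1357.4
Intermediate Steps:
C = 85/37 (C = 85*(1/37) = 85/37 ≈ 2.2973)
x = 7 (x = 3 + (3 + 1*1) = 3 + (3 + 1) = 3 + 4 = 7)
(x + C)*146 = (7 + 85/37)*146 = (344/37)*146 = 50224/37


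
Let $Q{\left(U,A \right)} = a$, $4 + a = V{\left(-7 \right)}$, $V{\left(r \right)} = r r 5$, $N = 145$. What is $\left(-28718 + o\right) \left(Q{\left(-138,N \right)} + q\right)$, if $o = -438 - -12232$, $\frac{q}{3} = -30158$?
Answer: $1527103292$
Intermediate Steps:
$q = -90474$ ($q = 3 \left(-30158\right) = -90474$)
$o = 11794$ ($o = -438 + 12232 = 11794$)
$V{\left(r \right)} = 5 r^{2}$ ($V{\left(r \right)} = r^{2} \cdot 5 = 5 r^{2}$)
$a = 241$ ($a = -4 + 5 \left(-7\right)^{2} = -4 + 5 \cdot 49 = -4 + 245 = 241$)
$Q{\left(U,A \right)} = 241$
$\left(-28718 + o\right) \left(Q{\left(-138,N \right)} + q\right) = \left(-28718 + 11794\right) \left(241 - 90474\right) = \left(-16924\right) \left(-90233\right) = 1527103292$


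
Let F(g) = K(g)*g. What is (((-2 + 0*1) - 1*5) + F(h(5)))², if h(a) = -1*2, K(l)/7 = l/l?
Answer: 441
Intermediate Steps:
K(l) = 7 (K(l) = 7*(l/l) = 7*1 = 7)
h(a) = -2
F(g) = 7*g
(((-2 + 0*1) - 1*5) + F(h(5)))² = (((-2 + 0*1) - 1*5) + 7*(-2))² = (((-2 + 0) - 5) - 14)² = ((-2 - 5) - 14)² = (-7 - 14)² = (-21)² = 441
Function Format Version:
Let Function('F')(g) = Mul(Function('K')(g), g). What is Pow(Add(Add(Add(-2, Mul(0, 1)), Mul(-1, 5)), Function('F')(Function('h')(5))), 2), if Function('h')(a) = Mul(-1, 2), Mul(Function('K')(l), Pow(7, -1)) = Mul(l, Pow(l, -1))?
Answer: 441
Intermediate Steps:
Function('K')(l) = 7 (Function('K')(l) = Mul(7, Mul(l, Pow(l, -1))) = Mul(7, 1) = 7)
Function('h')(a) = -2
Function('F')(g) = Mul(7, g)
Pow(Add(Add(Add(-2, Mul(0, 1)), Mul(-1, 5)), Function('F')(Function('h')(5))), 2) = Pow(Add(Add(Add(-2, Mul(0, 1)), Mul(-1, 5)), Mul(7, -2)), 2) = Pow(Add(Add(Add(-2, 0), -5), -14), 2) = Pow(Add(Add(-2, -5), -14), 2) = Pow(Add(-7, -14), 2) = Pow(-21, 2) = 441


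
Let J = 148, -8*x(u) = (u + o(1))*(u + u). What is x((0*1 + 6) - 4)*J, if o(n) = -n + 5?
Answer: -444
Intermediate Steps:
o(n) = 5 - n
x(u) = -u*(4 + u)/4 (x(u) = -(u + (5 - 1*1))*(u + u)/8 = -(u + (5 - 1))*2*u/8 = -(u + 4)*2*u/8 = -(4 + u)*2*u/8 = -u*(4 + u)/4)
x((0*1 + 6) - 4)*J = -((0*1 + 6) - 4)*(4 + ((0*1 + 6) - 4))/4*148 = -((0 + 6) - 4)*(4 + ((0 + 6) - 4))/4*148 = -(6 - 4)*(4 + (6 - 4))/4*148 = -1/4*2*(4 + 2)*148 = -1/4*2*6*148 = -3*148 = -444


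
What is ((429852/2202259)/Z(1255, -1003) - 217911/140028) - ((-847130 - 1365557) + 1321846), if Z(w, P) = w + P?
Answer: 274715217870128411/308377923252 ≈ 8.9084e+5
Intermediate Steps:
Z(w, P) = P + w
((429852/2202259)/Z(1255, -1003) - 217911/140028) - ((-847130 - 1365557) + 1321846) = ((429852/2202259)/(-1003 + 1255) - 217911/140028) - ((-847130 - 1365557) + 1321846) = ((429852*(1/2202259))/252 - 217911*1/140028) - (-2212687 + 1321846) = ((429852/2202259)*(1/252) - 72637/46676) - 1*(-890841) = (35821/46247439 - 72637/46676) + 890841 = -479657606521/308377923252 + 890841 = 274715217870128411/308377923252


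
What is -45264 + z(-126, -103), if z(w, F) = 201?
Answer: -45063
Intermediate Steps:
-45264 + z(-126, -103) = -45264 + 201 = -45063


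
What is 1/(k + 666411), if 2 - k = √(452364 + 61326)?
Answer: 666413/444105772879 + √513690/444105772879 ≈ 1.5022e-6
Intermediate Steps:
k = 2 - √513690 (k = 2 - √(452364 + 61326) = 2 - √513690 ≈ -714.72)
1/(k + 666411) = 1/((2 - √513690) + 666411) = 1/(666413 - √513690)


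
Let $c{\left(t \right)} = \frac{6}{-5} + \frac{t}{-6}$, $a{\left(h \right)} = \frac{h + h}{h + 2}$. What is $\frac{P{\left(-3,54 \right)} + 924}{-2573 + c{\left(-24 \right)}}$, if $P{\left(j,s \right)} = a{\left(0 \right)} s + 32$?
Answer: $- \frac{4780}{12851} \approx -0.37196$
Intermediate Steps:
$a{\left(h \right)} = \frac{2 h}{2 + h}$
$c{\left(t \right)} = - \frac{6}{5} - \frac{t}{6}$ ($c{\left(t \right)} = 6 \left(- \frac{1}{5}\right) + t \left(- \frac{1}{6}\right) = - \frac{6}{5} - \frac{t}{6}$)
$P{\left(j,s \right)} = 32$ ($P{\left(j,s \right)} = 2 \cdot 0 \frac{1}{2 + 0} s + 32 = 2 \cdot 0 \cdot \frac{1}{2} s + 32 = 0 s + 32 = 0 + 32 = 32$)
$\frac{P{\left(-3,54 \right)} + 924}{-2573 + c{\left(-24 \right)}} = \frac{32 + 924}{-2573 - - \frac{14}{5}} = \frac{956}{-2573 + \left(- \frac{6}{5} + 4\right)} = \frac{956}{-2573 + \frac{14}{5}} = \frac{956}{- \frac{12851}{5}} = 956 \left(- \frac{5}{12851}\right) = - \frac{4780}{12851}$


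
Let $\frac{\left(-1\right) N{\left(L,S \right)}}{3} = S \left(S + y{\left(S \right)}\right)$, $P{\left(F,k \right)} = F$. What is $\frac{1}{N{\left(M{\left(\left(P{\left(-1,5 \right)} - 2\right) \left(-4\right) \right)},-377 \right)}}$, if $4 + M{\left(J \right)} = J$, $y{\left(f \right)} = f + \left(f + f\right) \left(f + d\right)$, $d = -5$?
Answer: $\frac{1}{324906894} \approx 3.0778 \cdot 10^{-9}$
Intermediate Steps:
$y{\left(f \right)} = f + 2 f \left(-5 + f\right)$ ($y{\left(f \right)} = f + \left(f + f\right) \left(f - 5\right) = f + 2 f \left(-5 + f\right)$)
$M{\left(J \right)} = -4 + J$
$N{\left(L,S \right)} = - 3 S \left(S + S \left(-9 + 2 S\right)\right)$
$\frac{1}{N{\left(M{\left(\left(P{\left(-1,5 \right)} - 2\right) \left(-4\right) \right)},-377 \right)}} = \frac{1}{6 \left(-377\right)^{2} \left(4 - -377\right)} = \frac{1}{6 \cdot 142129 \left(4 + 377\right)} = \frac{1}{6 \cdot 142129 \cdot 381} = \frac{1}{324906894}$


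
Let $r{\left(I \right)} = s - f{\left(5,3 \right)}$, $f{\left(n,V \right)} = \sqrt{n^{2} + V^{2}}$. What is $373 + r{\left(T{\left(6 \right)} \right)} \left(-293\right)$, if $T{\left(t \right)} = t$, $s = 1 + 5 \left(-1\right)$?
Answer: $1545 + 293 \sqrt{34} \approx 3253.5$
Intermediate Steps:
$f{\left(n,V \right)} = \sqrt{V^{2} + n^{2}}$
$s = -4$ ($s = 1 - 5 = -4$)
$r{\left(I \right)} = -4 - \sqrt{34}$ ($r{\left(I \right)} = -4 - \sqrt{3^{2} + 5^{2}} = -4 - \sqrt{9 + 25} = -4 - \sqrt{34}$)
$373 + r{\left(T{\left(6 \right)} \right)} \left(-293\right) = 373 + \left(-4 - \sqrt{34}\right) \left(-293\right) = 373 + \left(1172 + 293 \sqrt{34}\right) = 1545 + 293 \sqrt{34}$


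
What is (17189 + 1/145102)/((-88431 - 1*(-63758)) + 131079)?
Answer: 2494158279/15439723412 ≈ 0.16154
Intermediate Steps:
(17189 + 1/145102)/((-88431 - 1*(-63758)) + 131079) = (17189 + 1/145102)/((-88431 + 63758) + 131079) = 2494158279/(145102*(-24673 + 131079)) = (2494158279/145102)/106406 = (2494158279/145102)*(1/106406) = 2494158279/15439723412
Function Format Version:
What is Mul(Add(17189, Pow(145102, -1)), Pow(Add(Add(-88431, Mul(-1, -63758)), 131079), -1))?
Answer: Rational(2494158279, 15439723412) ≈ 0.16154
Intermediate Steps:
Mul(Add(17189, Pow(145102, -1)), Pow(Add(Add(-88431, Mul(-1, -63758)), 131079), -1)) = Mul(Add(17189, Rational(1, 145102)), Pow(Add(Add(-88431, 63758), 131079), -1)) = Mul(Rational(2494158279, 145102), Pow(Add(-24673, 131079), -1)) = Mul(Rational(2494158279, 145102), Pow(106406, -1)) = Mul(Rational(2494158279, 145102), Rational(1, 106406)) = Rational(2494158279, 15439723412)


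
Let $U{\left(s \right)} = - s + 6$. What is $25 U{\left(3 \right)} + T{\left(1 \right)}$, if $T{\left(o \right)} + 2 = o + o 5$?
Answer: $79$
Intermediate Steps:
$U{\left(s \right)} = 6 - s$
$T{\left(o \right)} = -2 + 6 o$ ($T{\left(o \right)} = -2 + \left(o + o 5\right) = -2 + \left(o + 5 o\right) = -2 + 6 o$)
$25 U{\left(3 \right)} + T{\left(1 \right)} = 25 \left(6 - 3\right) + \left(-2 + 6 \cdot 1\right) = 25 \left(6 - 3\right) + \left(-2 + 6\right) = 25 \cdot 3 + 4 = 75 + 4 = 79$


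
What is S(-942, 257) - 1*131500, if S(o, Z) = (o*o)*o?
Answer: -836028388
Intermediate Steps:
S(o, Z) = o³ (S(o, Z) = o²*o = o³)
S(-942, 257) - 1*131500 = (-942)³ - 1*131500 = -835896888 - 131500 = -836028388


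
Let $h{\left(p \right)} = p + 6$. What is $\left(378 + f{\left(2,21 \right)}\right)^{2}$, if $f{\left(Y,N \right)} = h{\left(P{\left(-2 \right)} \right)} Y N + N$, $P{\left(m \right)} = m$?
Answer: $321489$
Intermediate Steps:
$h{\left(p \right)} = 6 + p$
$f{\left(Y,N \right)} = N + 4 N Y$ ($f{\left(Y,N \right)} = \left(6 - 2\right) Y N + N = 4 Y N + N = 4 N Y + N = N + 4 N Y$)
$\left(378 + f{\left(2,21 \right)}\right)^{2} = \left(378 + 21 \left(1 + 4 \cdot 2\right)\right)^{2} = \left(378 + 21 \left(1 + 8\right)\right)^{2} = \left(378 + 21 \cdot 9\right)^{2} = \left(378 + 189\right)^{2} = 567^{2} = 321489$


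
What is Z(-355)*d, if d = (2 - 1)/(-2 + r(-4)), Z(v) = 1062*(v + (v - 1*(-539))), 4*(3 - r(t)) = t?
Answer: -90801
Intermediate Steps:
r(t) = 3 - t/4
Z(v) = 572418 + 2124*v (Z(v) = 1062*(v + (v + 539)) = 1062*(v + (539 + v)) = 1062*(539 + 2*v) = 572418 + 2124*v)
d = ½ (d = (2 - 1)/(-2 + (3 - ¼*(-4))) = 1/(-2 + (3 + 1)) = 1/(-2 + 4) = 1/2 = 1*(½) = ½ ≈ 0.50000)
Z(-355)*d = (572418 + 2124*(-355))*(½) = (572418 - 754020)*(½) = -181602*½ = -90801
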